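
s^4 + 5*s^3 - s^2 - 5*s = s*(s - 1)*(s + 1)*(s + 5)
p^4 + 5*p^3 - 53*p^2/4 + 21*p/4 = p*(p - 3/2)*(p - 1/2)*(p + 7)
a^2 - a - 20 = (a - 5)*(a + 4)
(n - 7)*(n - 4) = n^2 - 11*n + 28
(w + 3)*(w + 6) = w^2 + 9*w + 18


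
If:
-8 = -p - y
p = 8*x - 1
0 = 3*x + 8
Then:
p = -67/3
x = -8/3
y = 91/3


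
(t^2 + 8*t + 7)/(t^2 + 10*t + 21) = (t + 1)/(t + 3)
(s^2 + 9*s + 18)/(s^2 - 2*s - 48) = (s + 3)/(s - 8)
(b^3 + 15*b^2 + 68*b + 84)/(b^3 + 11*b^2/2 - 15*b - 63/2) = 2*(b^2 + 8*b + 12)/(2*b^2 - 3*b - 9)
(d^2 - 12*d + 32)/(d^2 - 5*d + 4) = (d - 8)/(d - 1)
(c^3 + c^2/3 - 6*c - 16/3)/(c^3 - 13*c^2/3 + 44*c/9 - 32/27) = 9*(c^2 + 3*c + 2)/(9*c^2 - 15*c + 4)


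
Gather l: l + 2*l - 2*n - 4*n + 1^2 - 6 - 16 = 3*l - 6*n - 21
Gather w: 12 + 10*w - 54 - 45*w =-35*w - 42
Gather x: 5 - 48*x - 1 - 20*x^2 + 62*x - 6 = -20*x^2 + 14*x - 2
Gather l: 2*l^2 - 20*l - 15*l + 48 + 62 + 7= 2*l^2 - 35*l + 117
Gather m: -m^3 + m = -m^3 + m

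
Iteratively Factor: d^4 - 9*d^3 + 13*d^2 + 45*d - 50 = (d + 2)*(d^3 - 11*d^2 + 35*d - 25) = (d - 1)*(d + 2)*(d^2 - 10*d + 25) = (d - 5)*(d - 1)*(d + 2)*(d - 5)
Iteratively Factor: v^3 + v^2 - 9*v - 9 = (v - 3)*(v^2 + 4*v + 3) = (v - 3)*(v + 1)*(v + 3)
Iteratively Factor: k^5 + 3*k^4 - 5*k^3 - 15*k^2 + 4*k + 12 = (k + 2)*(k^4 + k^3 - 7*k^2 - k + 6) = (k - 2)*(k + 2)*(k^3 + 3*k^2 - k - 3) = (k - 2)*(k + 1)*(k + 2)*(k^2 + 2*k - 3) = (k - 2)*(k + 1)*(k + 2)*(k + 3)*(k - 1)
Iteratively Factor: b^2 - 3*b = (b - 3)*(b)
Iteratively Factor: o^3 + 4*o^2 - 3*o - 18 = (o + 3)*(o^2 + o - 6) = (o + 3)^2*(o - 2)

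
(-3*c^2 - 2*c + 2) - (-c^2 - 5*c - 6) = -2*c^2 + 3*c + 8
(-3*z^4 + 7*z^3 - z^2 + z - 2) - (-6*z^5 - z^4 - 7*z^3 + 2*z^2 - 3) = 6*z^5 - 2*z^4 + 14*z^3 - 3*z^2 + z + 1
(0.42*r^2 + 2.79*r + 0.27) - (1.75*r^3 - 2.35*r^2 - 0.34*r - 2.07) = -1.75*r^3 + 2.77*r^2 + 3.13*r + 2.34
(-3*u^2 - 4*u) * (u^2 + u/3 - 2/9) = -3*u^4 - 5*u^3 - 2*u^2/3 + 8*u/9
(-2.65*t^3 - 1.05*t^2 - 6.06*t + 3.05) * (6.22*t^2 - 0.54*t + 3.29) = -16.483*t^5 - 5.1*t^4 - 45.8447*t^3 + 18.7889*t^2 - 21.5844*t + 10.0345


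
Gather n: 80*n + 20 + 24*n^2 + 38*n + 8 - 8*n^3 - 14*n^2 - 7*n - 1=-8*n^3 + 10*n^2 + 111*n + 27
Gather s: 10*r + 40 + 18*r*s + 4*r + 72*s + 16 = 14*r + s*(18*r + 72) + 56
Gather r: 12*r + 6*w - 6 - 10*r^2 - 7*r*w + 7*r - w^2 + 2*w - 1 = -10*r^2 + r*(19 - 7*w) - w^2 + 8*w - 7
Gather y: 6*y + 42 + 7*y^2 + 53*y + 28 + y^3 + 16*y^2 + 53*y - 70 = y^3 + 23*y^2 + 112*y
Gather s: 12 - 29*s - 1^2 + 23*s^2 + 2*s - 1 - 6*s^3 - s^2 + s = -6*s^3 + 22*s^2 - 26*s + 10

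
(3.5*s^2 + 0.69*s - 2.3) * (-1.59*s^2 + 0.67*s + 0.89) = -5.565*s^4 + 1.2479*s^3 + 7.2343*s^2 - 0.9269*s - 2.047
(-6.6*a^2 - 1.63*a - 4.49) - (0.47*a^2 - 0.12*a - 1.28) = -7.07*a^2 - 1.51*a - 3.21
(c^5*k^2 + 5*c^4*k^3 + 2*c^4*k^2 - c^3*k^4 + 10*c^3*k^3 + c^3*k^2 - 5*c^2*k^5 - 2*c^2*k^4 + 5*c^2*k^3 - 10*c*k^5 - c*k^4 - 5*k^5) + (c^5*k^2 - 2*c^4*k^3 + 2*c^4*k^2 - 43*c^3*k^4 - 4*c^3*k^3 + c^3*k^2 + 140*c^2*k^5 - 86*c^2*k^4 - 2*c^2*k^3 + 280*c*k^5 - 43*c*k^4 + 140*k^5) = 2*c^5*k^2 + 3*c^4*k^3 + 4*c^4*k^2 - 44*c^3*k^4 + 6*c^3*k^3 + 2*c^3*k^2 + 135*c^2*k^5 - 88*c^2*k^4 + 3*c^2*k^3 + 270*c*k^5 - 44*c*k^4 + 135*k^5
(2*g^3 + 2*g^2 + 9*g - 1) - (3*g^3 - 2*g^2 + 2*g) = -g^3 + 4*g^2 + 7*g - 1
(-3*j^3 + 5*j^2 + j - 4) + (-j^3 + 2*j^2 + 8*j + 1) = -4*j^3 + 7*j^2 + 9*j - 3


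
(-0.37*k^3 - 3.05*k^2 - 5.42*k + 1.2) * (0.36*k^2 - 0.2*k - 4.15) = -0.1332*k^5 - 1.024*k^4 + 0.1943*k^3 + 14.1735*k^2 + 22.253*k - 4.98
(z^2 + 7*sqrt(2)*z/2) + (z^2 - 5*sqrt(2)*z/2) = 2*z^2 + sqrt(2)*z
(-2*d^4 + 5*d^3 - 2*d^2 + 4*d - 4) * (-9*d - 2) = 18*d^5 - 41*d^4 + 8*d^3 - 32*d^2 + 28*d + 8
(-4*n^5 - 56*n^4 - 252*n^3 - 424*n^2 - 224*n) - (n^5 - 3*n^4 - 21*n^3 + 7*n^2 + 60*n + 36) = -5*n^5 - 53*n^4 - 231*n^3 - 431*n^2 - 284*n - 36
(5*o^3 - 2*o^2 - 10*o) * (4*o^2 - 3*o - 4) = 20*o^5 - 23*o^4 - 54*o^3 + 38*o^2 + 40*o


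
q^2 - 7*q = q*(q - 7)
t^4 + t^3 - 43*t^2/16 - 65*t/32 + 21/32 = (t - 3/2)*(t - 1/4)*(t + 1)*(t + 7/4)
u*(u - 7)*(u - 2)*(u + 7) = u^4 - 2*u^3 - 49*u^2 + 98*u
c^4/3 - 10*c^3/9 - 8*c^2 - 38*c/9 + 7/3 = (c/3 + 1)*(c - 7)*(c - 1/3)*(c + 1)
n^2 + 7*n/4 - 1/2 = (n - 1/4)*(n + 2)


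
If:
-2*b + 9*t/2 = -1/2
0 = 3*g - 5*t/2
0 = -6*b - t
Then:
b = 1/58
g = -5/58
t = -3/29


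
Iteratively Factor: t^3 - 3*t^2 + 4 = (t + 1)*(t^2 - 4*t + 4) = (t - 2)*(t + 1)*(t - 2)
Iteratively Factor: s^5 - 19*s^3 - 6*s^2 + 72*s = (s)*(s^4 - 19*s^2 - 6*s + 72) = s*(s - 2)*(s^3 + 2*s^2 - 15*s - 36) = s*(s - 4)*(s - 2)*(s^2 + 6*s + 9) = s*(s - 4)*(s - 2)*(s + 3)*(s + 3)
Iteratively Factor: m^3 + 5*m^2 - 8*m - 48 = (m + 4)*(m^2 + m - 12) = (m - 3)*(m + 4)*(m + 4)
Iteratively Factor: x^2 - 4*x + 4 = (x - 2)*(x - 2)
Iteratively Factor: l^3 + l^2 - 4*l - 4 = (l + 2)*(l^2 - l - 2) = (l + 1)*(l + 2)*(l - 2)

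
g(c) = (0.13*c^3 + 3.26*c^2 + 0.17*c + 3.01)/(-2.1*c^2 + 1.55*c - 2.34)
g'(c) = (4.2*c - 1.55)*(0.13*c^3 + 3.26*c^2 + 0.17*c + 3.01)/(-2.1*c^2 + 1.55*c - 2.34)^2 + (0.39*c^2 + 6.52*c + 0.17)/(-2.1*c^2 + 1.55*c - 2.34) = (-0.273*c^4 + 0.403*c^3 + 4.4974*c^2 - 2.6148*c - 5.0633)/(4.41*c^4 - 6.51*c^3 + 12.2305*c^2 - 7.254*c + 5.4756)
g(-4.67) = -1.08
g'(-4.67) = -0.02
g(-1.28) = -1.01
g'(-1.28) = 0.07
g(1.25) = -2.33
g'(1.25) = -0.09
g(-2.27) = -1.07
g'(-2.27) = 0.04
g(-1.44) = -1.02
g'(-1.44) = 0.07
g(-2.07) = -1.06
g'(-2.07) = 0.05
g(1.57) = -2.32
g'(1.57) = 0.07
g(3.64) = -2.17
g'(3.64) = 0.03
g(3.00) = -2.19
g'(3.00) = 0.06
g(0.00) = -1.29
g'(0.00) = -0.92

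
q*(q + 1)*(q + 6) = q^3 + 7*q^2 + 6*q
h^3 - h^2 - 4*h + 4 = (h - 2)*(h - 1)*(h + 2)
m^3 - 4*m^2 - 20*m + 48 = (m - 6)*(m - 2)*(m + 4)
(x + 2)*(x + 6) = x^2 + 8*x + 12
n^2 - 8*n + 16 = (n - 4)^2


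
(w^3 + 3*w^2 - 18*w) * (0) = 0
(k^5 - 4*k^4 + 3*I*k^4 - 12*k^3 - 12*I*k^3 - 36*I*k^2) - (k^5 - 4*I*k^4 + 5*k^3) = -4*k^4 + 7*I*k^4 - 17*k^3 - 12*I*k^3 - 36*I*k^2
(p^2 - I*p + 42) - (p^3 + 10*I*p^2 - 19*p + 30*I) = -p^3 + p^2 - 10*I*p^2 + 19*p - I*p + 42 - 30*I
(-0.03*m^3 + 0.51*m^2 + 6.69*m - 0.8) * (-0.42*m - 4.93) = 0.0126*m^4 - 0.0663*m^3 - 5.3241*m^2 - 32.6457*m + 3.944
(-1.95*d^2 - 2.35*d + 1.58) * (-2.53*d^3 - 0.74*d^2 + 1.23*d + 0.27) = 4.9335*d^5 + 7.3885*d^4 - 4.6569*d^3 - 4.5862*d^2 + 1.3089*d + 0.4266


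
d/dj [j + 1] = 1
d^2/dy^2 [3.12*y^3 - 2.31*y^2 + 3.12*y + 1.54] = 18.72*y - 4.62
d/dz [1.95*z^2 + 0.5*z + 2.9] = 3.9*z + 0.5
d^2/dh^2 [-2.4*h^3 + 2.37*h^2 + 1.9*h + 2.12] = 4.74 - 14.4*h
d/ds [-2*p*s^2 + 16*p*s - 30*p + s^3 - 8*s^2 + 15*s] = -4*p*s + 16*p + 3*s^2 - 16*s + 15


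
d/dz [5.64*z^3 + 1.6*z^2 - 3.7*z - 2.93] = 16.92*z^2 + 3.2*z - 3.7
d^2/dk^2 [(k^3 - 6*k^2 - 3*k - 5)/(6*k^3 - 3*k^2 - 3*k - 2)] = 6*(-66*k^6 - 90*k^5 - 390*k^4 + 64*k^3 + 15*k^2 - 83*k - 7)/(216*k^9 - 324*k^8 - 162*k^7 + 81*k^6 + 297*k^5 + 81*k^4 - 63*k^3 - 90*k^2 - 36*k - 8)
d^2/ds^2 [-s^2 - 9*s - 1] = -2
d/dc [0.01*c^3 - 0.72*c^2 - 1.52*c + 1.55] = 0.03*c^2 - 1.44*c - 1.52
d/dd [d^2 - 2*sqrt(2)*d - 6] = 2*d - 2*sqrt(2)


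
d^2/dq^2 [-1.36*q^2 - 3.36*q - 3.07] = -2.72000000000000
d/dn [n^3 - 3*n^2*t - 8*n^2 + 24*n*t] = 3*n^2 - 6*n*t - 16*n + 24*t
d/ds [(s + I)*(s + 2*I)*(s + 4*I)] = 3*s^2 + 14*I*s - 14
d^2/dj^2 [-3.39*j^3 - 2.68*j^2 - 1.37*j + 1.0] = -20.34*j - 5.36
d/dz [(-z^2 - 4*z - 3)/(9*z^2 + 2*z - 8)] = 2*(17*z^2 + 35*z + 19)/(81*z^4 + 36*z^3 - 140*z^2 - 32*z + 64)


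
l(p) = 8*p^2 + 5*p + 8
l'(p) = 16*p + 5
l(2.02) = 50.74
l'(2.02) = 37.32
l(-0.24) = 7.26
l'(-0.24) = 1.16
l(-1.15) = 12.83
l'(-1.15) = -13.40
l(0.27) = 9.93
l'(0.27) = 9.32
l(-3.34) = 80.54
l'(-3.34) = -48.44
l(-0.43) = 7.33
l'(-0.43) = -1.88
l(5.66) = 292.58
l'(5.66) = 95.56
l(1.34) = 29.06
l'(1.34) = 26.44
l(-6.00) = 266.00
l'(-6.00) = -91.00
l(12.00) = 1220.00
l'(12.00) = 197.00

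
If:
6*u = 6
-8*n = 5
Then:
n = -5/8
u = 1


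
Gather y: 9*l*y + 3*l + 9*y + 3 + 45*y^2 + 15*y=3*l + 45*y^2 + y*(9*l + 24) + 3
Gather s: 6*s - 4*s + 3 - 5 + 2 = 2*s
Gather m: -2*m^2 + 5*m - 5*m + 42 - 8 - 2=32 - 2*m^2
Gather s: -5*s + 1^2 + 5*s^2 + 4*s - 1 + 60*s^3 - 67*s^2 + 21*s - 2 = 60*s^3 - 62*s^2 + 20*s - 2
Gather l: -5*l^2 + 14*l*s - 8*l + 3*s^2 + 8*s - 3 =-5*l^2 + l*(14*s - 8) + 3*s^2 + 8*s - 3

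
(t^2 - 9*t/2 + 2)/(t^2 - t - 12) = (t - 1/2)/(t + 3)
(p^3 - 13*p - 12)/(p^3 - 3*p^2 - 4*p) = (p + 3)/p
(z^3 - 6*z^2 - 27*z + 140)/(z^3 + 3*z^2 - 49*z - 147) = (z^2 + z - 20)/(z^2 + 10*z + 21)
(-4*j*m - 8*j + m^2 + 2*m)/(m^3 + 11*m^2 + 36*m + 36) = (-4*j + m)/(m^2 + 9*m + 18)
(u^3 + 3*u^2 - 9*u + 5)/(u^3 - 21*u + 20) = (u - 1)/(u - 4)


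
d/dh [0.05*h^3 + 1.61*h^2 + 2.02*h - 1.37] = 0.15*h^2 + 3.22*h + 2.02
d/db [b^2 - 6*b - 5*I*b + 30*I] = 2*b - 6 - 5*I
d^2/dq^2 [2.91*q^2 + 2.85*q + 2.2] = 5.82000000000000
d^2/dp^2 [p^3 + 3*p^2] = 6*p + 6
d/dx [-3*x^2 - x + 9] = -6*x - 1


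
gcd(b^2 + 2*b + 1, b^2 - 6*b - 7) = b + 1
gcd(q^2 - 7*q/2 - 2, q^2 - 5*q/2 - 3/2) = q + 1/2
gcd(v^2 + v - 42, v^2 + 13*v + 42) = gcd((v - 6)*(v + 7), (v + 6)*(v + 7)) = v + 7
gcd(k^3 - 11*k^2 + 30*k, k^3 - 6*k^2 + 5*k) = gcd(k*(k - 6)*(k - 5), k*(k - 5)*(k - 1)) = k^2 - 5*k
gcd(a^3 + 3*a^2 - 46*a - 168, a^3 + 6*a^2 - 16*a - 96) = a^2 + 10*a + 24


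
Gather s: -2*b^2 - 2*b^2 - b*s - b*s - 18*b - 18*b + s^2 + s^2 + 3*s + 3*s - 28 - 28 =-4*b^2 - 36*b + 2*s^2 + s*(6 - 2*b) - 56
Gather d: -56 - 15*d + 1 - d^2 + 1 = -d^2 - 15*d - 54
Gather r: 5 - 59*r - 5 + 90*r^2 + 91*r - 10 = 90*r^2 + 32*r - 10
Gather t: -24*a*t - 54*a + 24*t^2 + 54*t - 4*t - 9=-54*a + 24*t^2 + t*(50 - 24*a) - 9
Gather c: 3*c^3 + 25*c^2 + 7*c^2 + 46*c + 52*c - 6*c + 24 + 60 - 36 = 3*c^3 + 32*c^2 + 92*c + 48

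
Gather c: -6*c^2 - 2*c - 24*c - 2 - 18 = -6*c^2 - 26*c - 20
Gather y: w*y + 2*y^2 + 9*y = 2*y^2 + y*(w + 9)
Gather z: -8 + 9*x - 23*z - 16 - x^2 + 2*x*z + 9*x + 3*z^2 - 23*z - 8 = -x^2 + 18*x + 3*z^2 + z*(2*x - 46) - 32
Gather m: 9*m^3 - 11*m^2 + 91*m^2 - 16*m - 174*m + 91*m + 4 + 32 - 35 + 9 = 9*m^3 + 80*m^2 - 99*m + 10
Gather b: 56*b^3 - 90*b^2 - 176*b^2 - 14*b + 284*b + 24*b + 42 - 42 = 56*b^3 - 266*b^2 + 294*b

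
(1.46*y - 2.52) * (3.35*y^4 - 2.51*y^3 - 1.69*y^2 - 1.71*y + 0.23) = 4.891*y^5 - 12.1066*y^4 + 3.8578*y^3 + 1.7622*y^2 + 4.645*y - 0.5796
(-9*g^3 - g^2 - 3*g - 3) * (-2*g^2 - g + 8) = 18*g^5 + 11*g^4 - 65*g^3 + g^2 - 21*g - 24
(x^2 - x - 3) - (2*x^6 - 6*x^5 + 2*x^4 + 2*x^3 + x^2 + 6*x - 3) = -2*x^6 + 6*x^5 - 2*x^4 - 2*x^3 - 7*x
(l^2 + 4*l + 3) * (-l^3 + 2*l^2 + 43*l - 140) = -l^5 - 2*l^4 + 48*l^3 + 38*l^2 - 431*l - 420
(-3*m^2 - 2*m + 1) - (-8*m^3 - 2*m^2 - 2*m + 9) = 8*m^3 - m^2 - 8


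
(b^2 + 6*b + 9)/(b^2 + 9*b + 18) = (b + 3)/(b + 6)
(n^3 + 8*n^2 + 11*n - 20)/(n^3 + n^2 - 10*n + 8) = (n + 5)/(n - 2)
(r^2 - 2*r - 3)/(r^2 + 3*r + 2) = (r - 3)/(r + 2)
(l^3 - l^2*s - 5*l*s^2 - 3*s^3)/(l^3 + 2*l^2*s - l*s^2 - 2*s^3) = (-l^2 + 2*l*s + 3*s^2)/(-l^2 - l*s + 2*s^2)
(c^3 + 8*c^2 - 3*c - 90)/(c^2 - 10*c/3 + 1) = 3*(c^2 + 11*c + 30)/(3*c - 1)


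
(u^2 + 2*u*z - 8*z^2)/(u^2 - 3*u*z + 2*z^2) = (-u - 4*z)/(-u + z)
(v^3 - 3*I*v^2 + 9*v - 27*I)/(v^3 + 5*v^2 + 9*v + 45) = (v - 3*I)/(v + 5)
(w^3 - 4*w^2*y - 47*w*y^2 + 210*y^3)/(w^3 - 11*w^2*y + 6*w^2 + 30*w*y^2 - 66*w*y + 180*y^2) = (w + 7*y)/(w + 6)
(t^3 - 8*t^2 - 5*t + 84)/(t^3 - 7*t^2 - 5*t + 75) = (t^2 - 11*t + 28)/(t^2 - 10*t + 25)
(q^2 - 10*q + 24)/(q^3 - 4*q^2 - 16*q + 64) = (q - 6)/(q^2 - 16)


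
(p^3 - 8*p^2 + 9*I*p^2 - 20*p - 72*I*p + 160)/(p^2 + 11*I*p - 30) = (p^2 + 4*p*(-2 + I) - 32*I)/(p + 6*I)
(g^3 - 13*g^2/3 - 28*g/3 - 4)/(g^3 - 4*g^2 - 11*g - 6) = (g + 2/3)/(g + 1)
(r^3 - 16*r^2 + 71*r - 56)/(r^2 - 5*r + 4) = (r^2 - 15*r + 56)/(r - 4)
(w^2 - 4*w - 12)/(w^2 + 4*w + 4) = (w - 6)/(w + 2)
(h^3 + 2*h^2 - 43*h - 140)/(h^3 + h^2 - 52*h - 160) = (h - 7)/(h - 8)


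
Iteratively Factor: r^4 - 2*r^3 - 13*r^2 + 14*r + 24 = (r + 1)*(r^3 - 3*r^2 - 10*r + 24) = (r + 1)*(r + 3)*(r^2 - 6*r + 8) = (r - 2)*(r + 1)*(r + 3)*(r - 4)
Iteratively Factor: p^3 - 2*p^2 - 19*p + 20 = (p - 5)*(p^2 + 3*p - 4) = (p - 5)*(p - 1)*(p + 4)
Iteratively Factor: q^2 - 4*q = (q - 4)*(q)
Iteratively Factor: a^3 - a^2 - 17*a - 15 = (a - 5)*(a^2 + 4*a + 3) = (a - 5)*(a + 1)*(a + 3)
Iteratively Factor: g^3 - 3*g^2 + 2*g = (g - 2)*(g^2 - g) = g*(g - 2)*(g - 1)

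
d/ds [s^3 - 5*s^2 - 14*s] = 3*s^2 - 10*s - 14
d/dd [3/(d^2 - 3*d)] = 3*(3 - 2*d)/(d^2*(d - 3)^2)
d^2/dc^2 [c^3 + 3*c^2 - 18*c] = 6*c + 6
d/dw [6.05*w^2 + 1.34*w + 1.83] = 12.1*w + 1.34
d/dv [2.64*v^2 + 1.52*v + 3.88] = 5.28*v + 1.52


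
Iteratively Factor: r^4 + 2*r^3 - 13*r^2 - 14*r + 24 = (r - 1)*(r^3 + 3*r^2 - 10*r - 24) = (r - 3)*(r - 1)*(r^2 + 6*r + 8) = (r - 3)*(r - 1)*(r + 2)*(r + 4)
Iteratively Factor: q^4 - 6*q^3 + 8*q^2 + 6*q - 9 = (q - 3)*(q^3 - 3*q^2 - q + 3) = (q - 3)*(q - 1)*(q^2 - 2*q - 3) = (q - 3)^2*(q - 1)*(q + 1)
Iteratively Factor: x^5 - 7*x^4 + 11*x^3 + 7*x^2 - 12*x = (x + 1)*(x^4 - 8*x^3 + 19*x^2 - 12*x) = (x - 4)*(x + 1)*(x^3 - 4*x^2 + 3*x) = (x - 4)*(x - 1)*(x + 1)*(x^2 - 3*x) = (x - 4)*(x - 3)*(x - 1)*(x + 1)*(x)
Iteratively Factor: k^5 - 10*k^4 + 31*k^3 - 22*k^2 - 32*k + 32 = (k - 4)*(k^4 - 6*k^3 + 7*k^2 + 6*k - 8) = (k - 4)*(k - 2)*(k^3 - 4*k^2 - k + 4) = (k - 4)*(k - 2)*(k + 1)*(k^2 - 5*k + 4) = (k - 4)^2*(k - 2)*(k + 1)*(k - 1)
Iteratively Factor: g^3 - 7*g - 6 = (g + 1)*(g^2 - g - 6) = (g + 1)*(g + 2)*(g - 3)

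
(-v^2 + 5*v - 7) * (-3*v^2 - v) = 3*v^4 - 14*v^3 + 16*v^2 + 7*v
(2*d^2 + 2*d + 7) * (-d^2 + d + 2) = -2*d^4 - d^2 + 11*d + 14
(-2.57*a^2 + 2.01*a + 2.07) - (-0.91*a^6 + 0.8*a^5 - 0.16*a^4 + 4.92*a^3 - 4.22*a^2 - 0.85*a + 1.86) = 0.91*a^6 - 0.8*a^5 + 0.16*a^4 - 4.92*a^3 + 1.65*a^2 + 2.86*a + 0.21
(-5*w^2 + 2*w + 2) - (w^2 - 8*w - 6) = -6*w^2 + 10*w + 8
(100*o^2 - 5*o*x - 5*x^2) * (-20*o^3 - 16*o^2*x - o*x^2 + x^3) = -2000*o^5 - 1500*o^4*x + 80*o^3*x^2 + 185*o^2*x^3 - 5*x^5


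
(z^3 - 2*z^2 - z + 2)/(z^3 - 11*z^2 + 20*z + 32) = (z^2 - 3*z + 2)/(z^2 - 12*z + 32)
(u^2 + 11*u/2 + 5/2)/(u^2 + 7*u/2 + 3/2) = (u + 5)/(u + 3)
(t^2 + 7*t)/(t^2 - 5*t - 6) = t*(t + 7)/(t^2 - 5*t - 6)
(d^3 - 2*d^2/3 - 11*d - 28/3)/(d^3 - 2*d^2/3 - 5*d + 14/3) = (d^2 - 3*d - 4)/(d^2 - 3*d + 2)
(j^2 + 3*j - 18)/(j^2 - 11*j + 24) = (j + 6)/(j - 8)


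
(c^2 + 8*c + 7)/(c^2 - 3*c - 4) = (c + 7)/(c - 4)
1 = 1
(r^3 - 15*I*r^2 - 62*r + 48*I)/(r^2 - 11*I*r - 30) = (r^2 - 9*I*r - 8)/(r - 5*I)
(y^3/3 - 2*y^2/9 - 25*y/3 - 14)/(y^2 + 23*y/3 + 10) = (3*y^3 - 2*y^2 - 75*y - 126)/(3*(3*y^2 + 23*y + 30))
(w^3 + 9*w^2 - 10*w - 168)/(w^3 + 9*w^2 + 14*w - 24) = (w^2 + 3*w - 28)/(w^2 + 3*w - 4)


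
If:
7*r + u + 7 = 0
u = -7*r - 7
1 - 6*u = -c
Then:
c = 6*u - 1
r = -u/7 - 1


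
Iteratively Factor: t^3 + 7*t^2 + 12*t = (t)*(t^2 + 7*t + 12) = t*(t + 3)*(t + 4)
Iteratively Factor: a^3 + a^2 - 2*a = (a)*(a^2 + a - 2) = a*(a - 1)*(a + 2)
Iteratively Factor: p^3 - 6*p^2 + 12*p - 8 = (p - 2)*(p^2 - 4*p + 4) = (p - 2)^2*(p - 2)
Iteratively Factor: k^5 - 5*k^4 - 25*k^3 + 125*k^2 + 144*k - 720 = (k + 3)*(k^4 - 8*k^3 - k^2 + 128*k - 240) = (k - 3)*(k + 3)*(k^3 - 5*k^2 - 16*k + 80) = (k - 4)*(k - 3)*(k + 3)*(k^2 - k - 20) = (k - 4)*(k - 3)*(k + 3)*(k + 4)*(k - 5)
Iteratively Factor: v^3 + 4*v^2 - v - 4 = (v + 4)*(v^2 - 1) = (v + 1)*(v + 4)*(v - 1)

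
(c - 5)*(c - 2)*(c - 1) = c^3 - 8*c^2 + 17*c - 10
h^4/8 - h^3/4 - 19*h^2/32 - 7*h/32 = h*(h/4 + 1/4)*(h/2 + 1/4)*(h - 7/2)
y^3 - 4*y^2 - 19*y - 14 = (y - 7)*(y + 1)*(y + 2)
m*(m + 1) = m^2 + m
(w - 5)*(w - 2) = w^2 - 7*w + 10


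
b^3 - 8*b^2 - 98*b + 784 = (b - 8)*(b - 7*sqrt(2))*(b + 7*sqrt(2))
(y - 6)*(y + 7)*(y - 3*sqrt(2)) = y^3 - 3*sqrt(2)*y^2 + y^2 - 42*y - 3*sqrt(2)*y + 126*sqrt(2)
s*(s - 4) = s^2 - 4*s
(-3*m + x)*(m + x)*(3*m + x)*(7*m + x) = -63*m^4 - 72*m^3*x - 2*m^2*x^2 + 8*m*x^3 + x^4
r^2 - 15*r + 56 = (r - 8)*(r - 7)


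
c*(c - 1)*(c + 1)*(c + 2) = c^4 + 2*c^3 - c^2 - 2*c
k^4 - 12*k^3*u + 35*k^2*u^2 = k^2*(k - 7*u)*(k - 5*u)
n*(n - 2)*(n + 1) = n^3 - n^2 - 2*n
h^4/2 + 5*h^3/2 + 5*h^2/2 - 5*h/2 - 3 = (h/2 + 1/2)*(h - 1)*(h + 2)*(h + 3)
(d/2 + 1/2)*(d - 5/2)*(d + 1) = d^3/2 - d^2/4 - 2*d - 5/4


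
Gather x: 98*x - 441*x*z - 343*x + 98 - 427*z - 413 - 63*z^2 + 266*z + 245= x*(-441*z - 245) - 63*z^2 - 161*z - 70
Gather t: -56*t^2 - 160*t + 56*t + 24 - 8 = -56*t^2 - 104*t + 16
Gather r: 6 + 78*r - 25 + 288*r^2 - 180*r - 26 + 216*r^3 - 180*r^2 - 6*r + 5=216*r^3 + 108*r^2 - 108*r - 40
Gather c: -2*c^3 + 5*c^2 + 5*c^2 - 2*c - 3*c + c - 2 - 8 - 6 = -2*c^3 + 10*c^2 - 4*c - 16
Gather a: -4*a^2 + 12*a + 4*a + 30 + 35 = -4*a^2 + 16*a + 65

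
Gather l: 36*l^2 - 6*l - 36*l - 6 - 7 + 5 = 36*l^2 - 42*l - 8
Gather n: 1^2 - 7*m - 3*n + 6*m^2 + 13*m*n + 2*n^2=6*m^2 - 7*m + 2*n^2 + n*(13*m - 3) + 1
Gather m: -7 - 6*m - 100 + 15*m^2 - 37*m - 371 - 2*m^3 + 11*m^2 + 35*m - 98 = -2*m^3 + 26*m^2 - 8*m - 576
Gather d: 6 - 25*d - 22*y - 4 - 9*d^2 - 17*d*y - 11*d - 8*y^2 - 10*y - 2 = -9*d^2 + d*(-17*y - 36) - 8*y^2 - 32*y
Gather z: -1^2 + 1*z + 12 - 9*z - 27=-8*z - 16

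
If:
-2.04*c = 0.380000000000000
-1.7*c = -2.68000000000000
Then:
No Solution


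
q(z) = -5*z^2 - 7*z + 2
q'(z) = -10*z - 7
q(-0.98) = 4.06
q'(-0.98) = 2.80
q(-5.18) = -95.90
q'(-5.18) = 44.80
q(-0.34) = 3.80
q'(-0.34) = -3.60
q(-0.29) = 3.61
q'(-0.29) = -4.10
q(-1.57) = 0.67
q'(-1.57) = 8.70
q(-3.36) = -30.93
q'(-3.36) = 26.60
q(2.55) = -48.36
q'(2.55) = -32.50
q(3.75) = -94.56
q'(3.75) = -44.50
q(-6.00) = -136.00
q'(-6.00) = 53.00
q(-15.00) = -1018.00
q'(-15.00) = 143.00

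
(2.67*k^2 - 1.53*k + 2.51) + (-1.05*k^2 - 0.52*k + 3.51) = 1.62*k^2 - 2.05*k + 6.02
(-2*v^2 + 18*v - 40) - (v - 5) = -2*v^2 + 17*v - 35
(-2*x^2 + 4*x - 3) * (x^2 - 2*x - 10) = -2*x^4 + 8*x^3 + 9*x^2 - 34*x + 30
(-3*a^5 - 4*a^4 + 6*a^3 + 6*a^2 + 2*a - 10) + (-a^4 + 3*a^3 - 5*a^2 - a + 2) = -3*a^5 - 5*a^4 + 9*a^3 + a^2 + a - 8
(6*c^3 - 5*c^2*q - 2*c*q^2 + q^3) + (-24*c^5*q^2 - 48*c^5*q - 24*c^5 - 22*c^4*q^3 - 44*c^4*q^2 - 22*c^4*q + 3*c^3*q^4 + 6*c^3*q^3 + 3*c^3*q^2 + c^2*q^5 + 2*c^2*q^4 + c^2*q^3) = -24*c^5*q^2 - 48*c^5*q - 24*c^5 - 22*c^4*q^3 - 44*c^4*q^2 - 22*c^4*q + 3*c^3*q^4 + 6*c^3*q^3 + 3*c^3*q^2 + 6*c^3 + c^2*q^5 + 2*c^2*q^4 + c^2*q^3 - 5*c^2*q - 2*c*q^2 + q^3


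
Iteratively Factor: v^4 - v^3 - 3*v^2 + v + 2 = (v + 1)*(v^3 - 2*v^2 - v + 2) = (v + 1)^2*(v^2 - 3*v + 2) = (v - 1)*(v + 1)^2*(v - 2)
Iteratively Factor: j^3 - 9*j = (j - 3)*(j^2 + 3*j) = (j - 3)*(j + 3)*(j)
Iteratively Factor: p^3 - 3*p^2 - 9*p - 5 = (p + 1)*(p^2 - 4*p - 5) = (p + 1)^2*(p - 5)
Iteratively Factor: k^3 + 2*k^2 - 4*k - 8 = (k - 2)*(k^2 + 4*k + 4) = (k - 2)*(k + 2)*(k + 2)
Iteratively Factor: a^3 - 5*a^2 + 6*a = (a)*(a^2 - 5*a + 6) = a*(a - 3)*(a - 2)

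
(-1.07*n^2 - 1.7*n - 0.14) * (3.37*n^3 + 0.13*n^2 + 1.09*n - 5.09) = -3.6059*n^5 - 5.8681*n^4 - 1.8591*n^3 + 3.5751*n^2 + 8.5004*n + 0.7126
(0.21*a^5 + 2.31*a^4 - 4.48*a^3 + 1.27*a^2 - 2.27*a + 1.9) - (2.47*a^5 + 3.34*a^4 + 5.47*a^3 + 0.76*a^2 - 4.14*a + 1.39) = -2.26*a^5 - 1.03*a^4 - 9.95*a^3 + 0.51*a^2 + 1.87*a + 0.51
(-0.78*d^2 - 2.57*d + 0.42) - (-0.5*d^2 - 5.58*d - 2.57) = -0.28*d^2 + 3.01*d + 2.99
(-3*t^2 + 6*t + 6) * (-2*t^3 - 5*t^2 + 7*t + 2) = 6*t^5 + 3*t^4 - 63*t^3 + 6*t^2 + 54*t + 12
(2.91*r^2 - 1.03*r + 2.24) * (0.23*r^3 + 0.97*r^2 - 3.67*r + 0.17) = 0.6693*r^5 + 2.5858*r^4 - 11.1636*r^3 + 6.4476*r^2 - 8.3959*r + 0.3808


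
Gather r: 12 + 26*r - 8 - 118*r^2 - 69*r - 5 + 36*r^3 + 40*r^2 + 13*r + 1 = 36*r^3 - 78*r^2 - 30*r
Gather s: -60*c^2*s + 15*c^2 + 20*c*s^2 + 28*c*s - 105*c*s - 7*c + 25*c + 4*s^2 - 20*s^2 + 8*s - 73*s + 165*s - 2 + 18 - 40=15*c^2 + 18*c + s^2*(20*c - 16) + s*(-60*c^2 - 77*c + 100) - 24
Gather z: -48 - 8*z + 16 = -8*z - 32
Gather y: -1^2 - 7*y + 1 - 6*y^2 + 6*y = -6*y^2 - y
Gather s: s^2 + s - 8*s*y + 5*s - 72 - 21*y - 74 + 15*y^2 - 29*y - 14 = s^2 + s*(6 - 8*y) + 15*y^2 - 50*y - 160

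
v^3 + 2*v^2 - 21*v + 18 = (v - 3)*(v - 1)*(v + 6)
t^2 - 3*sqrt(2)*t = t*(t - 3*sqrt(2))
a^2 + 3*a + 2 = (a + 1)*(a + 2)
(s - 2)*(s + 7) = s^2 + 5*s - 14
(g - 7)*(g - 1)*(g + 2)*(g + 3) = g^4 - 3*g^3 - 27*g^2 - 13*g + 42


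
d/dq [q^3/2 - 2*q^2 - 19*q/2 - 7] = 3*q^2/2 - 4*q - 19/2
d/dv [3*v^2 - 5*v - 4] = 6*v - 5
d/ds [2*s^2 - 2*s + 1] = 4*s - 2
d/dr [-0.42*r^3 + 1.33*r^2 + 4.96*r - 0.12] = -1.26*r^2 + 2.66*r + 4.96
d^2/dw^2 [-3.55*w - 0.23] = 0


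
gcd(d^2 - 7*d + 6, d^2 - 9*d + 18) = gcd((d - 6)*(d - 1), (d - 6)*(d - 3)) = d - 6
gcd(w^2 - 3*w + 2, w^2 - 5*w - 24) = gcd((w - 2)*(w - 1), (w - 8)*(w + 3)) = 1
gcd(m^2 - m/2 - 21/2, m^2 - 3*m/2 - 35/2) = 1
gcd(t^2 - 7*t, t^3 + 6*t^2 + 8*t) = t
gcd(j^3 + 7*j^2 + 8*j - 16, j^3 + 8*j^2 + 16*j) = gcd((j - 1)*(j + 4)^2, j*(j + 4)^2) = j^2 + 8*j + 16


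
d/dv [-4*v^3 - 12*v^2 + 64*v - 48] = -12*v^2 - 24*v + 64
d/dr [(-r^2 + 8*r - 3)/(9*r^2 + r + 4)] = (-73*r^2 + 46*r + 35)/(81*r^4 + 18*r^3 + 73*r^2 + 8*r + 16)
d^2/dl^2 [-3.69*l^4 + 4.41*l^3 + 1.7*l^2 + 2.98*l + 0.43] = -44.28*l^2 + 26.46*l + 3.4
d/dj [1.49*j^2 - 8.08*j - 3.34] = 2.98*j - 8.08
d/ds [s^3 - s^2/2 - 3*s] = 3*s^2 - s - 3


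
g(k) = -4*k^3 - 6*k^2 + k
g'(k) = -12*k^2 - 12*k + 1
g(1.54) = -27.30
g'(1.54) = -45.94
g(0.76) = -4.46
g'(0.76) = -15.05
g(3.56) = -252.95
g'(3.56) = -193.80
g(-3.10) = 58.40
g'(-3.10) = -77.12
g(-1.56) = -0.98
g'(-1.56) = -9.48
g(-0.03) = -0.04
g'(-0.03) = 1.35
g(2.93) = -149.19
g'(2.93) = -137.18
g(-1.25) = -2.81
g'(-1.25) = -2.75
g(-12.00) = 6036.00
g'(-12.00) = -1583.00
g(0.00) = 0.00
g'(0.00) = 1.00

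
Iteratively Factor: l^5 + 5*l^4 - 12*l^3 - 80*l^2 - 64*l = (l - 4)*(l^4 + 9*l^3 + 24*l^2 + 16*l) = (l - 4)*(l + 1)*(l^3 + 8*l^2 + 16*l) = l*(l - 4)*(l + 1)*(l^2 + 8*l + 16) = l*(l - 4)*(l + 1)*(l + 4)*(l + 4)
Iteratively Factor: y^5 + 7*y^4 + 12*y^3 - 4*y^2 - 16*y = (y + 2)*(y^4 + 5*y^3 + 2*y^2 - 8*y) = (y + 2)^2*(y^3 + 3*y^2 - 4*y) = (y - 1)*(y + 2)^2*(y^2 + 4*y) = (y - 1)*(y + 2)^2*(y + 4)*(y)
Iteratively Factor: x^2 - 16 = (x - 4)*(x + 4)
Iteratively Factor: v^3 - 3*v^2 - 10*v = (v - 5)*(v^2 + 2*v) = v*(v - 5)*(v + 2)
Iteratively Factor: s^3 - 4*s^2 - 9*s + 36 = (s - 3)*(s^2 - s - 12) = (s - 3)*(s + 3)*(s - 4)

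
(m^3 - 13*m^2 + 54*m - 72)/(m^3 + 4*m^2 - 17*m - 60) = (m^2 - 9*m + 18)/(m^2 + 8*m + 15)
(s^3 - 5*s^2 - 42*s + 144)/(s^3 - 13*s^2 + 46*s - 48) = (s + 6)/(s - 2)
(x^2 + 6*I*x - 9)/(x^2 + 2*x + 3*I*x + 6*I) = (x + 3*I)/(x + 2)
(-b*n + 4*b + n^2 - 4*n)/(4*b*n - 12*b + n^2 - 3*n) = (-b*n + 4*b + n^2 - 4*n)/(4*b*n - 12*b + n^2 - 3*n)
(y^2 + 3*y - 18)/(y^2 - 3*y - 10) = (-y^2 - 3*y + 18)/(-y^2 + 3*y + 10)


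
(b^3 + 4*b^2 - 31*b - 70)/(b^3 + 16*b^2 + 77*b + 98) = (b - 5)/(b + 7)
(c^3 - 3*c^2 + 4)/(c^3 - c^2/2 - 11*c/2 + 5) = 2*(c^2 - c - 2)/(2*c^2 + 3*c - 5)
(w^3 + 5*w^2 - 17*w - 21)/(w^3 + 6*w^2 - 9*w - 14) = (w - 3)/(w - 2)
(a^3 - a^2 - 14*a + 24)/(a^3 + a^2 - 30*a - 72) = (a^2 - 5*a + 6)/(a^2 - 3*a - 18)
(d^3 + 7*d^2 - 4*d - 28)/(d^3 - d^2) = (d^3 + 7*d^2 - 4*d - 28)/(d^2*(d - 1))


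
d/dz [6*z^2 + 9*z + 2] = 12*z + 9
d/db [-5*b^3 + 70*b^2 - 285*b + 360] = -15*b^2 + 140*b - 285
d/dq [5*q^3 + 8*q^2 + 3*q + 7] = 15*q^2 + 16*q + 3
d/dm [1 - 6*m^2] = -12*m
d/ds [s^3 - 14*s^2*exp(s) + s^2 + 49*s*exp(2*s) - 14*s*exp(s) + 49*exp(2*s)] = -14*s^2*exp(s) + 3*s^2 + 98*s*exp(2*s) - 42*s*exp(s) + 2*s + 147*exp(2*s) - 14*exp(s)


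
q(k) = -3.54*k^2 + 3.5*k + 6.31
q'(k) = 3.5 - 7.08*k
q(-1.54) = -7.48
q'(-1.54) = 14.40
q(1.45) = 3.94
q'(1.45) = -6.77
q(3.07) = -16.31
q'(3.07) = -18.24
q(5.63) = -86.19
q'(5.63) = -36.36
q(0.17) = 6.80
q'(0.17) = 2.30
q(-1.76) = -10.82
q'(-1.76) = 15.96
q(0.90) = 6.59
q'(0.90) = -2.87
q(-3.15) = -39.84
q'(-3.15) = 25.80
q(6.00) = -100.13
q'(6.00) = -38.98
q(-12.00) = -545.45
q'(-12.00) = 88.46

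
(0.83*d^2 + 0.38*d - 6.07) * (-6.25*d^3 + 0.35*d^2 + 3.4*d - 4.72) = -5.1875*d^5 - 2.0845*d^4 + 40.8925*d^3 - 4.7501*d^2 - 22.4316*d + 28.6504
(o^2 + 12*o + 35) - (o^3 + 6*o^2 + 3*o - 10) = -o^3 - 5*o^2 + 9*o + 45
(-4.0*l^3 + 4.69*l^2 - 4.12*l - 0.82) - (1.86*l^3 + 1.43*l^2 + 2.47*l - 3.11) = -5.86*l^3 + 3.26*l^2 - 6.59*l + 2.29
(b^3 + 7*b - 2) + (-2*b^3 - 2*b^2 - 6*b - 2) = -b^3 - 2*b^2 + b - 4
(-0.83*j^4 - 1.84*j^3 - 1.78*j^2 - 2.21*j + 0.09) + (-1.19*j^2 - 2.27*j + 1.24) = -0.83*j^4 - 1.84*j^3 - 2.97*j^2 - 4.48*j + 1.33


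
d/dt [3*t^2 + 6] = 6*t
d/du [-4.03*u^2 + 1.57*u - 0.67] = 1.57 - 8.06*u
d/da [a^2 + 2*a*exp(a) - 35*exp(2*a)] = 2*a*exp(a) + 2*a - 70*exp(2*a) + 2*exp(a)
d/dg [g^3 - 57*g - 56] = 3*g^2 - 57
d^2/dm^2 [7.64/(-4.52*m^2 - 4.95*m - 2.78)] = (312.176512*m^2 + 341.87472*m - 7.64*(9.04*m + 4.95)*(18.08*m + 9.9) + 192.002368)/(4.52*m^2 + 4.95*m + 2.78)^3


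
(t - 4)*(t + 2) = t^2 - 2*t - 8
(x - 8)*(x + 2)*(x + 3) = x^3 - 3*x^2 - 34*x - 48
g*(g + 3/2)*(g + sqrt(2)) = g^3 + sqrt(2)*g^2 + 3*g^2/2 + 3*sqrt(2)*g/2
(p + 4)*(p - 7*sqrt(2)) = p^2 - 7*sqrt(2)*p + 4*p - 28*sqrt(2)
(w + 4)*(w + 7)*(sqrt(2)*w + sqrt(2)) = sqrt(2)*w^3 + 12*sqrt(2)*w^2 + 39*sqrt(2)*w + 28*sqrt(2)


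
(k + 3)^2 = k^2 + 6*k + 9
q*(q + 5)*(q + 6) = q^3 + 11*q^2 + 30*q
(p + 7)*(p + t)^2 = p^3 + 2*p^2*t + 7*p^2 + p*t^2 + 14*p*t + 7*t^2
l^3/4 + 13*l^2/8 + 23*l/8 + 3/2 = (l/4 + 1)*(l + 1)*(l + 3/2)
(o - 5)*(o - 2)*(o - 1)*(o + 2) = o^4 - 6*o^3 + o^2 + 24*o - 20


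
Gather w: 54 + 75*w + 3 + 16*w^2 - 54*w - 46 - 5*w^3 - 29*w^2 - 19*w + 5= -5*w^3 - 13*w^2 + 2*w + 16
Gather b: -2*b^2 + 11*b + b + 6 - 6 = -2*b^2 + 12*b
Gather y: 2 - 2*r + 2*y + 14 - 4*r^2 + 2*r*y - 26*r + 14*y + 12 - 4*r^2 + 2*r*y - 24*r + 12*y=-8*r^2 - 52*r + y*(4*r + 28) + 28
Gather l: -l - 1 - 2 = -l - 3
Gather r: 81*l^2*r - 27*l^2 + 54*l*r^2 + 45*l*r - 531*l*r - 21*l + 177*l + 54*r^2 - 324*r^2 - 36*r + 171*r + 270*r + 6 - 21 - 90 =-27*l^2 + 156*l + r^2*(54*l - 270) + r*(81*l^2 - 486*l + 405) - 105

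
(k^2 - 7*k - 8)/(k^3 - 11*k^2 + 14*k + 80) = (k + 1)/(k^2 - 3*k - 10)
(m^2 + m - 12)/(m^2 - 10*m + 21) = (m + 4)/(m - 7)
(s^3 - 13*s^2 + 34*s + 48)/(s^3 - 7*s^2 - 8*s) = (s - 6)/s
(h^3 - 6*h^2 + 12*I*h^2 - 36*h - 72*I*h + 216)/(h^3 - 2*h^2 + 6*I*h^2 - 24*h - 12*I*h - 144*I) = (h + 6*I)/(h + 4)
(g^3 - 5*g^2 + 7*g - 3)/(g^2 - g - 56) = (-g^3 + 5*g^2 - 7*g + 3)/(-g^2 + g + 56)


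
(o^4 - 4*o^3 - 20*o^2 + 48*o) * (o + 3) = o^5 - o^4 - 32*o^3 - 12*o^2 + 144*o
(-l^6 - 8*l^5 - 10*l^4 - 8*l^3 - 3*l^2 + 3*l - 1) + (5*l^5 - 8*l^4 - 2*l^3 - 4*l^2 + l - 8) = -l^6 - 3*l^5 - 18*l^4 - 10*l^3 - 7*l^2 + 4*l - 9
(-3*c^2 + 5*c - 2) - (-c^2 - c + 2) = -2*c^2 + 6*c - 4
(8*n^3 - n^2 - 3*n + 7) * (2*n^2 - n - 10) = 16*n^5 - 10*n^4 - 85*n^3 + 27*n^2 + 23*n - 70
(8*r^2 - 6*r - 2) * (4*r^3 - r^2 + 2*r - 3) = 32*r^5 - 32*r^4 + 14*r^3 - 34*r^2 + 14*r + 6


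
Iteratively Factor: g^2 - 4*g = (g)*(g - 4)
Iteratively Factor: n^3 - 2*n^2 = (n)*(n^2 - 2*n) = n^2*(n - 2)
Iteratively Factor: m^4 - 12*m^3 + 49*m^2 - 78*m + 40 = (m - 4)*(m^3 - 8*m^2 + 17*m - 10) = (m - 5)*(m - 4)*(m^2 - 3*m + 2) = (m - 5)*(m - 4)*(m - 1)*(m - 2)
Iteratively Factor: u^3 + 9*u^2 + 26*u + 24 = (u + 2)*(u^2 + 7*u + 12) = (u + 2)*(u + 3)*(u + 4)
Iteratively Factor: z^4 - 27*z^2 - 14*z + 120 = (z - 2)*(z^3 + 2*z^2 - 23*z - 60) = (z - 5)*(z - 2)*(z^2 + 7*z + 12) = (z - 5)*(z - 2)*(z + 3)*(z + 4)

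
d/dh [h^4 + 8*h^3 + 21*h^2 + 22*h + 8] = 4*h^3 + 24*h^2 + 42*h + 22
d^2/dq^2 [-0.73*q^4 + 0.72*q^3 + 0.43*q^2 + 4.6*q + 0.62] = -8.76*q^2 + 4.32*q + 0.86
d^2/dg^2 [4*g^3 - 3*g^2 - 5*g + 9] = 24*g - 6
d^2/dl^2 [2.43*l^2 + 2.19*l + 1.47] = 4.86000000000000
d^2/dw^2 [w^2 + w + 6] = 2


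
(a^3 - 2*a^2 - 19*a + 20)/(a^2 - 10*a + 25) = (a^2 + 3*a - 4)/(a - 5)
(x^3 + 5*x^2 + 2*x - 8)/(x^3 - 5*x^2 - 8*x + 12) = (x + 4)/(x - 6)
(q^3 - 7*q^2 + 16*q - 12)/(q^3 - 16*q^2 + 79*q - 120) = (q^2 - 4*q + 4)/(q^2 - 13*q + 40)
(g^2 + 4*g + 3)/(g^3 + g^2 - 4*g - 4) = (g + 3)/(g^2 - 4)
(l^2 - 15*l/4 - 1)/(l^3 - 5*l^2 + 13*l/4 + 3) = (4*l + 1)/(4*l^2 - 4*l - 3)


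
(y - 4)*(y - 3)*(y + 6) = y^3 - y^2 - 30*y + 72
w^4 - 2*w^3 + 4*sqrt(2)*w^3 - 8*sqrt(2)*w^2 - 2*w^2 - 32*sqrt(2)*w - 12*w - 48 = (w - 4)*(w + 2)*(w + sqrt(2))*(w + 3*sqrt(2))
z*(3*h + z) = 3*h*z + z^2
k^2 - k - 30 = (k - 6)*(k + 5)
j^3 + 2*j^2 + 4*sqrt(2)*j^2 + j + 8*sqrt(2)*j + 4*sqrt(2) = (j + 1)^2*(j + 4*sqrt(2))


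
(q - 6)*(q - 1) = q^2 - 7*q + 6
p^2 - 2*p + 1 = (p - 1)^2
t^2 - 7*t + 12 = (t - 4)*(t - 3)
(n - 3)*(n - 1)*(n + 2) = n^3 - 2*n^2 - 5*n + 6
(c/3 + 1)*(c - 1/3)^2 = c^3/3 + 7*c^2/9 - 17*c/27 + 1/9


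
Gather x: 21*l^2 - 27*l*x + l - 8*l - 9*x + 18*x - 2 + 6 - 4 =21*l^2 - 7*l + x*(9 - 27*l)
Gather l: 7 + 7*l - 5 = 7*l + 2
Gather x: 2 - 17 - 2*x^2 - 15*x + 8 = -2*x^2 - 15*x - 7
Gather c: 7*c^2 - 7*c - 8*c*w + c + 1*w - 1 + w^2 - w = 7*c^2 + c*(-8*w - 6) + w^2 - 1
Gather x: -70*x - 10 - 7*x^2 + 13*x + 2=-7*x^2 - 57*x - 8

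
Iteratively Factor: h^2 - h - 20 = (h + 4)*(h - 5)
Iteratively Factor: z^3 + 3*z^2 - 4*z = (z - 1)*(z^2 + 4*z) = (z - 1)*(z + 4)*(z)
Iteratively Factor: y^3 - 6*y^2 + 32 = (y + 2)*(y^2 - 8*y + 16) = (y - 4)*(y + 2)*(y - 4)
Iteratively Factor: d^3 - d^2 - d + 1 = (d + 1)*(d^2 - 2*d + 1) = (d - 1)*(d + 1)*(d - 1)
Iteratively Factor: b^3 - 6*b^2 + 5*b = (b)*(b^2 - 6*b + 5) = b*(b - 1)*(b - 5)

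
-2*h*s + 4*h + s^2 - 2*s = (-2*h + s)*(s - 2)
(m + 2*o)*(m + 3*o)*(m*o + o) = m^3*o + 5*m^2*o^2 + m^2*o + 6*m*o^3 + 5*m*o^2 + 6*o^3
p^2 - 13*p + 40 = (p - 8)*(p - 5)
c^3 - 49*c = c*(c - 7)*(c + 7)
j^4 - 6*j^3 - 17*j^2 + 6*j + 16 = (j - 8)*(j - 1)*(j + 1)*(j + 2)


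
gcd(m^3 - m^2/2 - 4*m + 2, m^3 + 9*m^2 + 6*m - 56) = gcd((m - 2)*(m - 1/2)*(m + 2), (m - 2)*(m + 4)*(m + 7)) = m - 2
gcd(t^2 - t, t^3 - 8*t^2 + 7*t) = t^2 - t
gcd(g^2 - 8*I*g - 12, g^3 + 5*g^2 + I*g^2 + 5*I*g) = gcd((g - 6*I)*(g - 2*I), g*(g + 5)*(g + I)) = 1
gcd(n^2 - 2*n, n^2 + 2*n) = n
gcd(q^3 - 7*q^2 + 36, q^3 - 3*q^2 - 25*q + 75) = q - 3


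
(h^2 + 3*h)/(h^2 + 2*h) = (h + 3)/(h + 2)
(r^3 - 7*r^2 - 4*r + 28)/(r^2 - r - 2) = (r^2 - 5*r - 14)/(r + 1)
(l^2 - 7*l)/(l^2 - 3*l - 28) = l/(l + 4)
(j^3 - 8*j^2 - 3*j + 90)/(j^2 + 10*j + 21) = (j^2 - 11*j + 30)/(j + 7)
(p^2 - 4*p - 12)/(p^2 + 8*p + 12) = (p - 6)/(p + 6)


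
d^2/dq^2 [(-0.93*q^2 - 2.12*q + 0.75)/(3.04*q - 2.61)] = (7.105427357601e-15*q^2 + 7.105427357601e-15*q - 32.449962)/(28.094464*q^3 - 72.361728*q^2 + 62.126352*q - 17.779581)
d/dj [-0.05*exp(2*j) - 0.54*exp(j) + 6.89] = (-0.1*exp(j) - 0.54)*exp(j)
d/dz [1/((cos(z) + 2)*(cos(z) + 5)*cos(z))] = (3*sin(z) + 10*sin(z)/cos(z)^2 + 14*tan(z))/((cos(z) + 2)^2*(cos(z) + 5)^2)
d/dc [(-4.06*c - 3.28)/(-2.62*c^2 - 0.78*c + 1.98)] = (10.6372*c^2 + 3.1668*c - (4.06*c + 3.28)*(5.24*c + 0.78) - 8.0388)/(2.62*c^2 + 0.78*c - 1.98)^2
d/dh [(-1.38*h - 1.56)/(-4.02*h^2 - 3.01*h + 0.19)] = (5.5476*h^2 + 4.1538*h - (1.38*h + 1.56)*(8.04*h + 3.01) - 0.2622)/(4.02*h^2 + 3.01*h - 0.19)^2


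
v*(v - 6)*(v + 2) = v^3 - 4*v^2 - 12*v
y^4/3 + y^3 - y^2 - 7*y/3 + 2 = (y/3 + 1)*(y - 1)^2*(y + 2)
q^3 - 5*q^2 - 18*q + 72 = (q - 6)*(q - 3)*(q + 4)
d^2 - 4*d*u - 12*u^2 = (d - 6*u)*(d + 2*u)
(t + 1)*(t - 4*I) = t^2 + t - 4*I*t - 4*I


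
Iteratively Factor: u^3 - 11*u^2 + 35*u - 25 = (u - 5)*(u^2 - 6*u + 5) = (u - 5)*(u - 1)*(u - 5)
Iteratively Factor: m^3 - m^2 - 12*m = (m)*(m^2 - m - 12) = m*(m + 3)*(m - 4)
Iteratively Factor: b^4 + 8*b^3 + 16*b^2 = (b)*(b^3 + 8*b^2 + 16*b) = b*(b + 4)*(b^2 + 4*b) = b^2*(b + 4)*(b + 4)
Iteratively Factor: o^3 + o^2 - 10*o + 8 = (o - 1)*(o^2 + 2*o - 8) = (o - 1)*(o + 4)*(o - 2)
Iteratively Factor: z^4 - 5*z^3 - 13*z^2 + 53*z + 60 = (z + 3)*(z^3 - 8*z^2 + 11*z + 20) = (z - 4)*(z + 3)*(z^2 - 4*z - 5) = (z - 5)*(z - 4)*(z + 3)*(z + 1)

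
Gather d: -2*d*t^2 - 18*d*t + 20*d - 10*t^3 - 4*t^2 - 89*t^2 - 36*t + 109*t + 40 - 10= d*(-2*t^2 - 18*t + 20) - 10*t^3 - 93*t^2 + 73*t + 30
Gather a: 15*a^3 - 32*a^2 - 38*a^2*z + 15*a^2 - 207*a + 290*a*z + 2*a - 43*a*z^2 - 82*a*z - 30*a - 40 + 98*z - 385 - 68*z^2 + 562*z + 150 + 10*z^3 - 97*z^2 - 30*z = 15*a^3 + a^2*(-38*z - 17) + a*(-43*z^2 + 208*z - 235) + 10*z^3 - 165*z^2 + 630*z - 275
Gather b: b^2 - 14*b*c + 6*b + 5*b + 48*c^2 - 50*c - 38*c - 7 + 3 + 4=b^2 + b*(11 - 14*c) + 48*c^2 - 88*c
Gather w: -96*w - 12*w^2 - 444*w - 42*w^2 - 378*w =-54*w^2 - 918*w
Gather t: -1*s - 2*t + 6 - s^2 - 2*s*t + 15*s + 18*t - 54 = -s^2 + 14*s + t*(16 - 2*s) - 48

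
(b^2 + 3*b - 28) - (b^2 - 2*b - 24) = 5*b - 4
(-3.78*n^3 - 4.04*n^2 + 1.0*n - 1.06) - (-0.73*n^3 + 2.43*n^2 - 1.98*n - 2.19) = -3.05*n^3 - 6.47*n^2 + 2.98*n + 1.13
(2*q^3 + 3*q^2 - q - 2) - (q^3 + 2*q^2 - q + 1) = q^3 + q^2 - 3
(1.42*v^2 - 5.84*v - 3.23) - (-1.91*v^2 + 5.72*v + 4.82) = 3.33*v^2 - 11.56*v - 8.05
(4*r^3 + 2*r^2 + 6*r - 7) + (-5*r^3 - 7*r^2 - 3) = -r^3 - 5*r^2 + 6*r - 10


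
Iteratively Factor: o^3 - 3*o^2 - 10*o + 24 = (o - 4)*(o^2 + o - 6) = (o - 4)*(o + 3)*(o - 2)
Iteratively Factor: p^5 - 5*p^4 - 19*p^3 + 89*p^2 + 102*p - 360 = (p - 5)*(p^4 - 19*p^2 - 6*p + 72) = (p - 5)*(p + 3)*(p^3 - 3*p^2 - 10*p + 24) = (p - 5)*(p + 3)^2*(p^2 - 6*p + 8) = (p - 5)*(p - 4)*(p + 3)^2*(p - 2)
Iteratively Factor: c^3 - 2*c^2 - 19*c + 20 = (c - 5)*(c^2 + 3*c - 4) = (c - 5)*(c + 4)*(c - 1)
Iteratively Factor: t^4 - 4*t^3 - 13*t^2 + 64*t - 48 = (t + 4)*(t^3 - 8*t^2 + 19*t - 12) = (t - 4)*(t + 4)*(t^2 - 4*t + 3) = (t - 4)*(t - 1)*(t + 4)*(t - 3)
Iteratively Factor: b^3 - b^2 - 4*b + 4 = (b - 1)*(b^2 - 4) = (b - 1)*(b + 2)*(b - 2)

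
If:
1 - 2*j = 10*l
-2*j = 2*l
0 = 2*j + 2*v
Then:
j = -1/8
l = 1/8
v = 1/8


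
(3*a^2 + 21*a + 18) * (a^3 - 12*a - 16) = 3*a^5 + 21*a^4 - 18*a^3 - 300*a^2 - 552*a - 288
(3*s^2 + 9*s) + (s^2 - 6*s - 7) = 4*s^2 + 3*s - 7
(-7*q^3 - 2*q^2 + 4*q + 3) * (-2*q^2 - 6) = 14*q^5 + 4*q^4 + 34*q^3 + 6*q^2 - 24*q - 18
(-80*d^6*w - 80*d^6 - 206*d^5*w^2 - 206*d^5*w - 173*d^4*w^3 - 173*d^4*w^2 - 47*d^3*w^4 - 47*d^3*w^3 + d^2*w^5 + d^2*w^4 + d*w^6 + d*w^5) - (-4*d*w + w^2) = -80*d^6*w - 80*d^6 - 206*d^5*w^2 - 206*d^5*w - 173*d^4*w^3 - 173*d^4*w^2 - 47*d^3*w^4 - 47*d^3*w^3 + d^2*w^5 + d^2*w^4 + d*w^6 + d*w^5 + 4*d*w - w^2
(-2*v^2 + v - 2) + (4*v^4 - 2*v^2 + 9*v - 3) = 4*v^4 - 4*v^2 + 10*v - 5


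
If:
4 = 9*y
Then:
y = 4/9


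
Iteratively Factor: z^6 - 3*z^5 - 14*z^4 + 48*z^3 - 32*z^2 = (z)*(z^5 - 3*z^4 - 14*z^3 + 48*z^2 - 32*z) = z*(z - 1)*(z^4 - 2*z^3 - 16*z^2 + 32*z) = z*(z - 2)*(z - 1)*(z^3 - 16*z) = z*(z - 4)*(z - 2)*(z - 1)*(z^2 + 4*z) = z*(z - 4)*(z - 2)*(z - 1)*(z + 4)*(z)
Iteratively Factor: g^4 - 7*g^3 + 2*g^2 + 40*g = (g + 2)*(g^3 - 9*g^2 + 20*g) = (g - 5)*(g + 2)*(g^2 - 4*g) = (g - 5)*(g - 4)*(g + 2)*(g)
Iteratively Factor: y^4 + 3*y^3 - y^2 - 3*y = (y + 1)*(y^3 + 2*y^2 - 3*y) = (y + 1)*(y + 3)*(y^2 - y) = y*(y + 1)*(y + 3)*(y - 1)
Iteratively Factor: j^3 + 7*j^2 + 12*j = (j)*(j^2 + 7*j + 12) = j*(j + 3)*(j + 4)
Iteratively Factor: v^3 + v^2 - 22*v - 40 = (v + 2)*(v^2 - v - 20) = (v + 2)*(v + 4)*(v - 5)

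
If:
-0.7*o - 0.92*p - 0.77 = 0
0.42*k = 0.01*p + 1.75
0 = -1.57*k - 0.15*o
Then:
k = 5.12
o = -53.56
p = 39.91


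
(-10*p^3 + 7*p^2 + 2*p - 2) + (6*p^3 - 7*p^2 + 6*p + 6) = -4*p^3 + 8*p + 4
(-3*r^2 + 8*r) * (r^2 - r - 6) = -3*r^4 + 11*r^3 + 10*r^2 - 48*r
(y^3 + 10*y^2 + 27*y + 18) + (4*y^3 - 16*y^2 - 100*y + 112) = 5*y^3 - 6*y^2 - 73*y + 130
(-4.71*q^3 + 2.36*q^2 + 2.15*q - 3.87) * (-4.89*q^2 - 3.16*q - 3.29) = 23.0319*q^5 + 3.3432*q^4 - 2.4752*q^3 + 4.3659*q^2 + 5.1557*q + 12.7323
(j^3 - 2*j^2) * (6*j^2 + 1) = 6*j^5 - 12*j^4 + j^3 - 2*j^2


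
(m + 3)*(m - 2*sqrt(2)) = m^2 - 2*sqrt(2)*m + 3*m - 6*sqrt(2)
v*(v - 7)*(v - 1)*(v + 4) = v^4 - 4*v^3 - 25*v^2 + 28*v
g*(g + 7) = g^2 + 7*g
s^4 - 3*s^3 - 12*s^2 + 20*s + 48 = (s - 4)*(s - 3)*(s + 2)^2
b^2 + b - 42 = (b - 6)*(b + 7)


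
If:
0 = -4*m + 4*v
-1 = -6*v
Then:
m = 1/6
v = 1/6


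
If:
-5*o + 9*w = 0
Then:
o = 9*w/5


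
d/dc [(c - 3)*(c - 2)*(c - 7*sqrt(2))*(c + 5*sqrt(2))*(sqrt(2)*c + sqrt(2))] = 5*sqrt(2)*c^4 - 16*sqrt(2)*c^3 - 16*c^3 - 207*sqrt(2)*c^2 + 48*c^2 - 8*c + 572*sqrt(2)*c - 70*sqrt(2) - 24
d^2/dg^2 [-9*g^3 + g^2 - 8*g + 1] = 2 - 54*g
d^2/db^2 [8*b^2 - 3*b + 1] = 16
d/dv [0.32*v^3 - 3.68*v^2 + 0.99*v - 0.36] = 0.96*v^2 - 7.36*v + 0.99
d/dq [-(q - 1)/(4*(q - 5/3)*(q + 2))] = 9*(q^2 - 2*q + 3)/(4*(9*q^4 + 6*q^3 - 59*q^2 - 20*q + 100))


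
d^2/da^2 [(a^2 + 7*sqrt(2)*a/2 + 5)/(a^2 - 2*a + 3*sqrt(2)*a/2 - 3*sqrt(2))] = 4*(4*a^3 + 4*sqrt(2)*a^3 + 18*sqrt(2)*a^2 + 30*a^2 + 45*sqrt(2)*a + 66*a + 37 + 33*sqrt(2))/(4*a^6 - 24*a^5 + 18*sqrt(2)*a^5 - 108*sqrt(2)*a^4 + 102*a^4 - 356*a^3 + 243*sqrt(2)*a^3 - 306*sqrt(2)*a^2 + 648*a^2 - 432*a + 324*sqrt(2)*a - 216*sqrt(2))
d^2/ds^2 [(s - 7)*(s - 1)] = 2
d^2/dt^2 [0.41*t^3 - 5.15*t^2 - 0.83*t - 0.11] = 2.46*t - 10.3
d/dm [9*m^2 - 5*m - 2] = 18*m - 5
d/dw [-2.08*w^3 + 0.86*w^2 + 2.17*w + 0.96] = -6.24*w^2 + 1.72*w + 2.17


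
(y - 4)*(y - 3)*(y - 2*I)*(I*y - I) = I*y^4 + 2*y^3 - 8*I*y^3 - 16*y^2 + 19*I*y^2 + 38*y - 12*I*y - 24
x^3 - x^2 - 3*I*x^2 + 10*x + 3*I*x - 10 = (x - 1)*(x - 5*I)*(x + 2*I)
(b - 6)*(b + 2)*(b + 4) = b^3 - 28*b - 48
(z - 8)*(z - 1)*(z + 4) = z^3 - 5*z^2 - 28*z + 32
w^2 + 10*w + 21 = (w + 3)*(w + 7)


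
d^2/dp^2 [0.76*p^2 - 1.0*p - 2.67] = 1.52000000000000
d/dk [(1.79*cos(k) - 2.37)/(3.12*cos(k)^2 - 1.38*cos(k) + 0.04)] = (5.5848*cos(k)^2 - 14.7888*cos(k) + 3.199)*sin(k)/(9.7344*cos(k)^4 - 8.6112*cos(k)^3 + 2.154*cos(k)^2 - 0.1104*cos(k) + 0.0016)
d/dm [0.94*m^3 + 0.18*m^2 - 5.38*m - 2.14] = 2.82*m^2 + 0.36*m - 5.38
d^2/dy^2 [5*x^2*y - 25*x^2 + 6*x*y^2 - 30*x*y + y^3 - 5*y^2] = 12*x + 6*y - 10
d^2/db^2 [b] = 0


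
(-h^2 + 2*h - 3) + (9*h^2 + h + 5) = 8*h^2 + 3*h + 2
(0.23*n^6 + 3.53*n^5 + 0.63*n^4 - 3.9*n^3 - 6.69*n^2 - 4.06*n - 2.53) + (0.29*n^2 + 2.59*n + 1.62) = 0.23*n^6 + 3.53*n^5 + 0.63*n^4 - 3.9*n^3 - 6.4*n^2 - 1.47*n - 0.91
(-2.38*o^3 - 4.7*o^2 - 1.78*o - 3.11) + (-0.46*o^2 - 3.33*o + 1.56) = -2.38*o^3 - 5.16*o^2 - 5.11*o - 1.55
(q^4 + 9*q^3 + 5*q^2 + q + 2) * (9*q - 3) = 9*q^5 + 78*q^4 + 18*q^3 - 6*q^2 + 15*q - 6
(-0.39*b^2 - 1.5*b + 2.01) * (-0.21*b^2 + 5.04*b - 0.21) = 0.0819*b^4 - 1.6506*b^3 - 7.9002*b^2 + 10.4454*b - 0.4221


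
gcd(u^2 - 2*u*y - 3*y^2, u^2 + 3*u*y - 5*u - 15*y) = 1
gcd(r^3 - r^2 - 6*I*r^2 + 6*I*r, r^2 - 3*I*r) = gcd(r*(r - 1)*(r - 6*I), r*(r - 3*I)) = r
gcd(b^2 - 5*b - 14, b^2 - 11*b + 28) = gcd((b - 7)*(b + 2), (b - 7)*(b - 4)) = b - 7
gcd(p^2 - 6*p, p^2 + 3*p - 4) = 1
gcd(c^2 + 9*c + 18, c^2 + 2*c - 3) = c + 3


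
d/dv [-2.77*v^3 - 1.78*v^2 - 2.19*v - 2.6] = -8.31*v^2 - 3.56*v - 2.19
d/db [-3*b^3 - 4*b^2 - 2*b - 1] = -9*b^2 - 8*b - 2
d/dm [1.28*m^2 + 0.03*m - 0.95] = 2.56*m + 0.03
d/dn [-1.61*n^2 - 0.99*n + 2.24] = -3.22*n - 0.99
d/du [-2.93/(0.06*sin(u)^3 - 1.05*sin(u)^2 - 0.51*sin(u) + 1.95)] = (0.5274*sin(u)^2 - 6.153*sin(u) - 1.4943)*cos(u)/(0.06*sin(u)^3 - 1.05*sin(u)^2 - 0.51*sin(u) + 1.95)^2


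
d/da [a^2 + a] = 2*a + 1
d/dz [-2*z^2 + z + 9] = 1 - 4*z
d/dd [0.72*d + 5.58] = 0.720000000000000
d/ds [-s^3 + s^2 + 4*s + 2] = -3*s^2 + 2*s + 4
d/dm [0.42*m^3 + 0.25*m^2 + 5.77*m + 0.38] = 1.26*m^2 + 0.5*m + 5.77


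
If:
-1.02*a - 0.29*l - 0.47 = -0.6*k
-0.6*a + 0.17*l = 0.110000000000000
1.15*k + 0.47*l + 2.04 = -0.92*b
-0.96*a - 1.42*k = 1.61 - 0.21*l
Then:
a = -0.60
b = -0.28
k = -0.95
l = -1.47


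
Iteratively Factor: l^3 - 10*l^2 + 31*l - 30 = (l - 3)*(l^2 - 7*l + 10) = (l - 5)*(l - 3)*(l - 2)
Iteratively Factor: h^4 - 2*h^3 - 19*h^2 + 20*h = (h - 1)*(h^3 - h^2 - 20*h) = (h - 1)*(h + 4)*(h^2 - 5*h) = h*(h - 1)*(h + 4)*(h - 5)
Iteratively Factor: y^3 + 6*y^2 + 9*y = (y)*(y^2 + 6*y + 9) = y*(y + 3)*(y + 3)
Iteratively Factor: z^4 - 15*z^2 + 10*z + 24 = (z + 1)*(z^3 - z^2 - 14*z + 24) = (z - 3)*(z + 1)*(z^2 + 2*z - 8) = (z - 3)*(z - 2)*(z + 1)*(z + 4)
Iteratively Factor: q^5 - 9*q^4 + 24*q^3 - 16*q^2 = (q - 4)*(q^4 - 5*q^3 + 4*q^2) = (q - 4)*(q - 1)*(q^3 - 4*q^2) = (q - 4)^2*(q - 1)*(q^2) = q*(q - 4)^2*(q - 1)*(q)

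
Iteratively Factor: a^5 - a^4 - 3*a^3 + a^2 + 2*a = (a - 2)*(a^4 + a^3 - a^2 - a) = (a - 2)*(a + 1)*(a^3 - a) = (a - 2)*(a + 1)^2*(a^2 - a) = a*(a - 2)*(a + 1)^2*(a - 1)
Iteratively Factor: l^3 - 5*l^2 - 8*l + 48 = (l - 4)*(l^2 - l - 12) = (l - 4)*(l + 3)*(l - 4)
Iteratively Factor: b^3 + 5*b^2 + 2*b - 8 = (b + 4)*(b^2 + b - 2) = (b + 2)*(b + 4)*(b - 1)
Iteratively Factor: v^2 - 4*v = (v - 4)*(v)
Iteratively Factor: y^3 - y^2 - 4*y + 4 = (y - 2)*(y^2 + y - 2) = (y - 2)*(y + 2)*(y - 1)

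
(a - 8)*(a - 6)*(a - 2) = a^3 - 16*a^2 + 76*a - 96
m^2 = m^2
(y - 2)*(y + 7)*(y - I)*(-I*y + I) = -I*y^4 - y^3 - 4*I*y^3 - 4*y^2 + 19*I*y^2 + 19*y - 14*I*y - 14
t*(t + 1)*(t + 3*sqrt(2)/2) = t^3 + t^2 + 3*sqrt(2)*t^2/2 + 3*sqrt(2)*t/2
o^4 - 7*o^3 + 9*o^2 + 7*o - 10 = (o - 5)*(o - 2)*(o - 1)*(o + 1)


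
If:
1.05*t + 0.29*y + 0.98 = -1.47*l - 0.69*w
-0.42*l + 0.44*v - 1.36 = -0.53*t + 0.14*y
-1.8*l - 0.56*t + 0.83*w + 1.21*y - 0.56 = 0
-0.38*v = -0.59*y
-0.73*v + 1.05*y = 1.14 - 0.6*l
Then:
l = 2.99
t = -3.10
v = 12.18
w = -6.37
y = 7.84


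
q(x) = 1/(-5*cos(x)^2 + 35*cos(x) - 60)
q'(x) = (-10*sin(x)*cos(x) + 35*sin(x))/(-5*cos(x)^2 + 35*cos(x) - 60)^2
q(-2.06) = -0.01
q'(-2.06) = -0.01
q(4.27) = -0.01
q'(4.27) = -0.01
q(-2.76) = -0.01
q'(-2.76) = -0.00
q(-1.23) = -0.02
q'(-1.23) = -0.01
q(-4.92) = -0.02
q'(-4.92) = 0.01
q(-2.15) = -0.01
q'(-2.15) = -0.01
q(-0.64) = -0.03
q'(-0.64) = -0.01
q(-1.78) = -0.01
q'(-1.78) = -0.01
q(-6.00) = -0.03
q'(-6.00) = 0.01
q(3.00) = -0.01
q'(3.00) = 0.00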